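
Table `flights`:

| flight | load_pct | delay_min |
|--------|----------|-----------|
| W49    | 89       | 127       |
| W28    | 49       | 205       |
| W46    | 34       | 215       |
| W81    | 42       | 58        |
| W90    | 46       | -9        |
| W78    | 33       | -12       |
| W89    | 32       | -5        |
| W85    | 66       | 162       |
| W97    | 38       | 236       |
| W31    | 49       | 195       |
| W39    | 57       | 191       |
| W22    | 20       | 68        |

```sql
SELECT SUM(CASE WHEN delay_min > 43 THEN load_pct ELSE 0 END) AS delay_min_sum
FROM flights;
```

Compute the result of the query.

flight=W49: ✓ → 89
flight=W28: ✓ → 49
flight=W46: ✓ → 34
flight=W81: ✓ → 42
flight=W90: ✗
flight=W78: ✗
flight=W89: ✗
flight=W85: ✓ → 66
flight=W97: ✓ → 38
flight=W31: ✓ → 49
flight=W39: ✓ → 57
flight=W22: ✓ → 20
delay_min_sum = 89 + 49 + 34 + 42 + 66 + 38 + 49 + 57 + 20 = 444

444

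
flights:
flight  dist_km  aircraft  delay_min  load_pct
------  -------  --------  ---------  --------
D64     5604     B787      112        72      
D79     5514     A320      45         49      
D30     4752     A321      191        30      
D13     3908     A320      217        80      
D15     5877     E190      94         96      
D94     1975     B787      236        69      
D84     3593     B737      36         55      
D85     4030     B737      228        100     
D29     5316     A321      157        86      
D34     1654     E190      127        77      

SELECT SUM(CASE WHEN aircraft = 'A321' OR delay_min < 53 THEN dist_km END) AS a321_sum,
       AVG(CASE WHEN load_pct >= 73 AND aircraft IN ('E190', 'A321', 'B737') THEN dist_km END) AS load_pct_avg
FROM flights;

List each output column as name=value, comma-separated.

[a321_sum: aircraft = 'A321' OR delay_min < 53]
flight=D64: ✗
flight=D79: ✓ → 5514
flight=D30: ✓ → 4752
flight=D13: ✗
flight=D15: ✗
flight=D94: ✗
flight=D84: ✓ → 3593
flight=D85: ✗
flight=D29: ✓ → 5316
flight=D34: ✗
a321_sum = 5514 + 4752 + 3593 + 5316 = 19175
—
[load_pct_avg: load_pct >= 73 AND aircraft IN ('E190', 'A321', 'B737')]
flight=D64: ✗
flight=D79: ✗
flight=D30: ✗
flight=D13: ✗
flight=D15: ✓ → 5877
flight=D94: ✗
flight=D84: ✗
flight=D85: ✓ → 4030
flight=D29: ✓ → 5316
flight=D34: ✓ → 1654
load_pct_avg = (5877 + 4030 + 5316 + 1654) / 4 = 4219.25

a321_sum=19175, load_pct_avg=4219.25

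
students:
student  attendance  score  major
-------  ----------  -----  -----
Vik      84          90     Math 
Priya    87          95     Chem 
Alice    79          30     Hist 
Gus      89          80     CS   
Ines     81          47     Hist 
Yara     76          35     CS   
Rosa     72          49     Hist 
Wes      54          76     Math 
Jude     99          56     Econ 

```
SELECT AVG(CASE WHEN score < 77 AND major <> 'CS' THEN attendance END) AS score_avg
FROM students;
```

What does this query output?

77

student=Vik: ✗
student=Priya: ✗
student=Alice: ✓ → 79
student=Gus: ✗
student=Ines: ✓ → 81
student=Yara: ✗
student=Rosa: ✓ → 72
student=Wes: ✓ → 54
student=Jude: ✓ → 99
score_avg = (79 + 81 + 72 + 54 + 99) / 5 = 77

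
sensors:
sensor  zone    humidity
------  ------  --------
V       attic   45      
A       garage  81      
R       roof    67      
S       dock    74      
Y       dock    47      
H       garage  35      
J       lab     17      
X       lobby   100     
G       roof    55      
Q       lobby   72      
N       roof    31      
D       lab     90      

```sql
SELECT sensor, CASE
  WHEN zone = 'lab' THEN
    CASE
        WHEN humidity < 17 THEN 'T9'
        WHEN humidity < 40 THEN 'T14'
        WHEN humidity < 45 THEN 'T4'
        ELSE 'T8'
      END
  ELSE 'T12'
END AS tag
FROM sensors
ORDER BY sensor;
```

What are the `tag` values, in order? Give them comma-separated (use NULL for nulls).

T12, T8, T12, T12, T14, T12, T12, T12, T12, T12, T12, T12

sensor=A: zone='garage' → outer ELSE → T12
sensor=D: zone='lab' → inner[ELSE] → T8
sensor=G: zone='roof' → outer ELSE → T12
sensor=H: zone='garage' → outer ELSE → T12
sensor=J: zone='lab' → inner[humidity < 40] → T14
sensor=N: zone='roof' → outer ELSE → T12
sensor=Q: zone='lobby' → outer ELSE → T12
sensor=R: zone='roof' → outer ELSE → T12
sensor=S: zone='dock' → outer ELSE → T12
sensor=V: zone='attic' → outer ELSE → T12
sensor=X: zone='lobby' → outer ELSE → T12
sensor=Y: zone='dock' → outer ELSE → T12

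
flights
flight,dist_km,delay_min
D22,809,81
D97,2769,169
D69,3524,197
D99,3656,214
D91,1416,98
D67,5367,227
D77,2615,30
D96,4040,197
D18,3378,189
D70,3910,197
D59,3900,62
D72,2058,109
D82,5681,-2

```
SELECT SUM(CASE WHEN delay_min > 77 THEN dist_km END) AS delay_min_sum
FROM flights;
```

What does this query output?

flight=D22: ✓ → 809
flight=D97: ✓ → 2769
flight=D69: ✓ → 3524
flight=D99: ✓ → 3656
flight=D91: ✓ → 1416
flight=D67: ✓ → 5367
flight=D77: ✗
flight=D96: ✓ → 4040
flight=D18: ✓ → 3378
flight=D70: ✓ → 3910
flight=D59: ✗
flight=D72: ✓ → 2058
flight=D82: ✗
delay_min_sum = 809 + 2769 + 3524 + 3656 + 1416 + 5367 + 4040 + 3378 + 3910 + 2058 = 30927

30927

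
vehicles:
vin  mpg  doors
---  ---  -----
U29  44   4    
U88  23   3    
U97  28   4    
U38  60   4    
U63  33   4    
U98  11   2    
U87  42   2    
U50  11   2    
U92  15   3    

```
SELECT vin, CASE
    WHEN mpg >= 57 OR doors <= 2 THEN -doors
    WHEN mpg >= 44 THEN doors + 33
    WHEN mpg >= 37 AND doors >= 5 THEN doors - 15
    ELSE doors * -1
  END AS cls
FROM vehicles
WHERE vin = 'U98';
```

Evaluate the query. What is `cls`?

vin = U98: mpg=11, doors=2.
mpg >= 57 OR doors <= 2 → true → -2

-2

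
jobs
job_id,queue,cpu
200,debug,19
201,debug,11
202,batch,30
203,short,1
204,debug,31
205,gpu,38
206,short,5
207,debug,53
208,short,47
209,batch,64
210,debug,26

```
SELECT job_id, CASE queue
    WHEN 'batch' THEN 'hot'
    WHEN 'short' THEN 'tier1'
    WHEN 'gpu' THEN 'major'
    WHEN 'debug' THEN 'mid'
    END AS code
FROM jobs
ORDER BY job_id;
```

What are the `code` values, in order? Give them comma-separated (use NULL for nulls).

job_id=200: queue='debug' → mid
job_id=201: queue='debug' → mid
job_id=202: queue='batch' → hot
job_id=203: queue='short' → tier1
job_id=204: queue='debug' → mid
job_id=205: queue='gpu' → major
job_id=206: queue='short' → tier1
job_id=207: queue='debug' → mid
job_id=208: queue='short' → tier1
job_id=209: queue='batch' → hot
job_id=210: queue='debug' → mid

mid, mid, hot, tier1, mid, major, tier1, mid, tier1, hot, mid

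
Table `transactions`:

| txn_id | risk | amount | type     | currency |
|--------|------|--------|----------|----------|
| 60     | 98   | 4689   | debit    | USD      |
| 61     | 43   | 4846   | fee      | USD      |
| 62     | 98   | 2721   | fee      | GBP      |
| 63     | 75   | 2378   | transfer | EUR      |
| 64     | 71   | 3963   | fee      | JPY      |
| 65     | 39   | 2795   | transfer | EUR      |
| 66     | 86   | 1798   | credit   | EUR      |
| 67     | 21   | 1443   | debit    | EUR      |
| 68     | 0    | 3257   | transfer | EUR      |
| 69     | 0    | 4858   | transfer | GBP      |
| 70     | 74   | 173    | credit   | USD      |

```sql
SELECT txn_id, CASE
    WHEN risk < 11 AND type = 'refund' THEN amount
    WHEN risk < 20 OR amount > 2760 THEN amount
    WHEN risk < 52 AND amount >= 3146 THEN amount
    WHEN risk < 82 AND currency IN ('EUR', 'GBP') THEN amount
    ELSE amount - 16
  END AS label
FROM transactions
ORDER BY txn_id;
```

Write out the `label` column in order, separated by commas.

4689, 4846, 2705, 2378, 3963, 2795, 1782, 1443, 3257, 4858, 157

txn_id=60: risk < 20 OR amount > 2760 → 4689
txn_id=61: risk < 20 OR amount > 2760 → 4846
txn_id=62: ELSE → 2705
txn_id=63: risk < 82 AND currency IN ('EUR', 'GBP') → 2378
txn_id=64: risk < 20 OR amount > 2760 → 3963
txn_id=65: risk < 20 OR amount > 2760 → 2795
txn_id=66: ELSE → 1782
txn_id=67: risk < 82 AND currency IN ('EUR', 'GBP') → 1443
txn_id=68: risk < 20 OR amount > 2760 → 3257
txn_id=69: risk < 20 OR amount > 2760 → 4858
txn_id=70: ELSE → 157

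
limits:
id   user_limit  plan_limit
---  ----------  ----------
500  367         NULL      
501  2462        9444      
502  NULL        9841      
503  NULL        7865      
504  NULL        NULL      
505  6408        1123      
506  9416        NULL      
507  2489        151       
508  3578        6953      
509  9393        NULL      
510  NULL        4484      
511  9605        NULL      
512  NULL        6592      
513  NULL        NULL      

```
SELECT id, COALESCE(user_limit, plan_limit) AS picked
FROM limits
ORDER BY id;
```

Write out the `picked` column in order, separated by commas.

id=500: user_limit=367 → 367
id=501: user_limit=2462 → 2462
id=502: user_limit=NULL, plan_limit=9841 → 9841
id=503: user_limit=NULL, plan_limit=7865 → 7865
id=504: user_limit=NULL, plan_limit=NULL (all NULL) → NULL
id=505: user_limit=6408 → 6408
id=506: user_limit=9416 → 9416
id=507: user_limit=2489 → 2489
id=508: user_limit=3578 → 3578
id=509: user_limit=9393 → 9393
id=510: user_limit=NULL, plan_limit=4484 → 4484
id=511: user_limit=9605 → 9605
id=512: user_limit=NULL, plan_limit=6592 → 6592
id=513: user_limit=NULL, plan_limit=NULL (all NULL) → NULL

367, 2462, 9841, 7865, NULL, 6408, 9416, 2489, 3578, 9393, 4484, 9605, 6592, NULL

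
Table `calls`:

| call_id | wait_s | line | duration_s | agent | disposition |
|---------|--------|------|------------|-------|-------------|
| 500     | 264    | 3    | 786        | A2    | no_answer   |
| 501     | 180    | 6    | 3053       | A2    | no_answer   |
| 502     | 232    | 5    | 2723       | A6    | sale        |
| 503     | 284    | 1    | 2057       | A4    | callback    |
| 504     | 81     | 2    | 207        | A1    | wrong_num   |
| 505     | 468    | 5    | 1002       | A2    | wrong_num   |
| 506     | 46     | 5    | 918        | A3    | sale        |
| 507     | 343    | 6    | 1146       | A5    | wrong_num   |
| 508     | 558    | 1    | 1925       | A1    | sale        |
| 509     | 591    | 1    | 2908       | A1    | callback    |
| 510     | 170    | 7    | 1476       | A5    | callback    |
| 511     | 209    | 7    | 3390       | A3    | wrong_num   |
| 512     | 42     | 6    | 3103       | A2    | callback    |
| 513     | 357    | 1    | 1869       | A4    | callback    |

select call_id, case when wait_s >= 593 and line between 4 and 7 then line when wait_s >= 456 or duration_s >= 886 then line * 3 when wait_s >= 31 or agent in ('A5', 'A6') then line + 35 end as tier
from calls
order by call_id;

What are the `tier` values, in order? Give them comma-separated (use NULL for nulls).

call_id=500: wait_s >= 31 or agent in ('A5', 'A6') → 38
call_id=501: wait_s >= 456 or duration_s >= 886 → 18
call_id=502: wait_s >= 456 or duration_s >= 886 → 15
call_id=503: wait_s >= 456 or duration_s >= 886 → 3
call_id=504: wait_s >= 31 or agent in ('A5', 'A6') → 37
call_id=505: wait_s >= 456 or duration_s >= 886 → 15
call_id=506: wait_s >= 456 or duration_s >= 886 → 15
call_id=507: wait_s >= 456 or duration_s >= 886 → 18
call_id=508: wait_s >= 456 or duration_s >= 886 → 3
call_id=509: wait_s >= 456 or duration_s >= 886 → 3
call_id=510: wait_s >= 456 or duration_s >= 886 → 21
call_id=511: wait_s >= 456 or duration_s >= 886 → 21
call_id=512: wait_s >= 456 or duration_s >= 886 → 18
call_id=513: wait_s >= 456 or duration_s >= 886 → 3

38, 18, 15, 3, 37, 15, 15, 18, 3, 3, 21, 21, 18, 3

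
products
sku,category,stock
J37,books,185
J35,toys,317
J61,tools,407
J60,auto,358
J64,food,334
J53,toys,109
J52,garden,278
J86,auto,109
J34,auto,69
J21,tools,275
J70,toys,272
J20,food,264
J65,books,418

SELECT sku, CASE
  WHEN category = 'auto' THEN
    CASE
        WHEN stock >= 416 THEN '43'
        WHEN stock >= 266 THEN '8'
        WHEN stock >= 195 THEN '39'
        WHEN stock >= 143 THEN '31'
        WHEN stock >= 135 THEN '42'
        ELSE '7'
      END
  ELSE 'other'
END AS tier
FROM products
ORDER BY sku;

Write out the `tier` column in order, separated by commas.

sku=J20: category='food' → outer ELSE → other
sku=J21: category='tools' → outer ELSE → other
sku=J34: category='auto' → inner[ELSE] → 7
sku=J35: category='toys' → outer ELSE → other
sku=J37: category='books' → outer ELSE → other
sku=J52: category='garden' → outer ELSE → other
sku=J53: category='toys' → outer ELSE → other
sku=J60: category='auto' → inner[stock >= 266] → 8
sku=J61: category='tools' → outer ELSE → other
sku=J64: category='food' → outer ELSE → other
sku=J65: category='books' → outer ELSE → other
sku=J70: category='toys' → outer ELSE → other
sku=J86: category='auto' → inner[ELSE] → 7

other, other, 7, other, other, other, other, 8, other, other, other, other, 7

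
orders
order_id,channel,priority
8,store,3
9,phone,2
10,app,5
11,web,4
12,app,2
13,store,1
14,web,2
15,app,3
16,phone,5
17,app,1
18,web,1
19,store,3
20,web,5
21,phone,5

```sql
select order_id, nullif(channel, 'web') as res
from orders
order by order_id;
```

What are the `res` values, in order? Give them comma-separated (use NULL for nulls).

order_id=8: channel=store vs web: differ → store
order_id=9: channel=phone vs web: differ → phone
order_id=10: channel=app vs web: differ → app
order_id=11: channel=web vs web: equal → NULL
order_id=12: channel=app vs web: differ → app
order_id=13: channel=store vs web: differ → store
order_id=14: channel=web vs web: equal → NULL
order_id=15: channel=app vs web: differ → app
order_id=16: channel=phone vs web: differ → phone
order_id=17: channel=app vs web: differ → app
order_id=18: channel=web vs web: equal → NULL
order_id=19: channel=store vs web: differ → store
order_id=20: channel=web vs web: equal → NULL
order_id=21: channel=phone vs web: differ → phone

store, phone, app, NULL, app, store, NULL, app, phone, app, NULL, store, NULL, phone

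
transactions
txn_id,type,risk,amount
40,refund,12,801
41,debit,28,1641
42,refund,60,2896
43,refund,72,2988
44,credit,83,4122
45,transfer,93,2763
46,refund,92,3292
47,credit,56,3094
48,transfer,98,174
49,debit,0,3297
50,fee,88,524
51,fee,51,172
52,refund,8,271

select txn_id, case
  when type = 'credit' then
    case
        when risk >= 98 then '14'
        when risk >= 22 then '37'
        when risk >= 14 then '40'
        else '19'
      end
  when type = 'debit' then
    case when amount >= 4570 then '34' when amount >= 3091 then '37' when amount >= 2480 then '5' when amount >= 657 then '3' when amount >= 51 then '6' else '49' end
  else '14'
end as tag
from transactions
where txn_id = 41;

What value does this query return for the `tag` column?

txn_id = 41: type=debit, risk=28, amount=1641.
type='debit' → inner[amount >= 657] → 3

3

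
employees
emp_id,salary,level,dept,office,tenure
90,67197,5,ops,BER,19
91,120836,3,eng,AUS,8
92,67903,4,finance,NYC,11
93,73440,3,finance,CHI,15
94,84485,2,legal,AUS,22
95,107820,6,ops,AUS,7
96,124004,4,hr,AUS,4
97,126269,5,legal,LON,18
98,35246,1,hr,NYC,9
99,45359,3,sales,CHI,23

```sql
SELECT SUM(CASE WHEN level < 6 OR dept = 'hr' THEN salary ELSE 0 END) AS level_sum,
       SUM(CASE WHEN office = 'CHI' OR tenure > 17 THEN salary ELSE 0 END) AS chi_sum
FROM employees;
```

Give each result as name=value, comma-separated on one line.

level_sum=744739, chi_sum=396750

[level_sum: level < 6 OR dept = 'hr']
emp_id=90: ✓ → 67197
emp_id=91: ✓ → 120836
emp_id=92: ✓ → 67903
emp_id=93: ✓ → 73440
emp_id=94: ✓ → 84485
emp_id=95: ✗
emp_id=96: ✓ → 124004
emp_id=97: ✓ → 126269
emp_id=98: ✓ → 35246
emp_id=99: ✓ → 45359
level_sum = 67197 + 120836 + 67903 + 73440 + 84485 + 124004 + 126269 + 35246 + 45359 = 744739
—
[chi_sum: office = 'CHI' OR tenure > 17]
emp_id=90: ✓ → 67197
emp_id=91: ✗
emp_id=92: ✗
emp_id=93: ✓ → 73440
emp_id=94: ✓ → 84485
emp_id=95: ✗
emp_id=96: ✗
emp_id=97: ✓ → 126269
emp_id=98: ✗
emp_id=99: ✓ → 45359
chi_sum = 67197 + 73440 + 84485 + 126269 + 45359 = 396750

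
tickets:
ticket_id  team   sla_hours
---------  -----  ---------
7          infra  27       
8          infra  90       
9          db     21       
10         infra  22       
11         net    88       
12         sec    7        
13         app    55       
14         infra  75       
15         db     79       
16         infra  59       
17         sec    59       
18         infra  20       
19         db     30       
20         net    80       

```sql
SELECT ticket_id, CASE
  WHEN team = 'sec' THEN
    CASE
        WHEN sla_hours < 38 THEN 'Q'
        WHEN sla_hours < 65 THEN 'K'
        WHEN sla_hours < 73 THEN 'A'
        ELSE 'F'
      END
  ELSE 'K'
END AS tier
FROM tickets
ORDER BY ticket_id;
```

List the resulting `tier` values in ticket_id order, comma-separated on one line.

ticket_id=7: team='infra' → outer ELSE → K
ticket_id=8: team='infra' → outer ELSE → K
ticket_id=9: team='db' → outer ELSE → K
ticket_id=10: team='infra' → outer ELSE → K
ticket_id=11: team='net' → outer ELSE → K
ticket_id=12: team='sec' → inner[sla_hours < 38] → Q
ticket_id=13: team='app' → outer ELSE → K
ticket_id=14: team='infra' → outer ELSE → K
ticket_id=15: team='db' → outer ELSE → K
ticket_id=16: team='infra' → outer ELSE → K
ticket_id=17: team='sec' → inner[sla_hours < 65] → K
ticket_id=18: team='infra' → outer ELSE → K
ticket_id=19: team='db' → outer ELSE → K
ticket_id=20: team='net' → outer ELSE → K

K, K, K, K, K, Q, K, K, K, K, K, K, K, K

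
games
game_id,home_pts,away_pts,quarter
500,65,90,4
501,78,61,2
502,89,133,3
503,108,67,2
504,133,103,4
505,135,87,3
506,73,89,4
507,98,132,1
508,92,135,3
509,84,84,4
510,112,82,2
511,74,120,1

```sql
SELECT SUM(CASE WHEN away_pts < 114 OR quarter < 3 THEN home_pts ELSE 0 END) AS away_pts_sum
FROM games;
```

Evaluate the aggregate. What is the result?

960

game_id=500: ✓ → 65
game_id=501: ✓ → 78
game_id=502: ✗
game_id=503: ✓ → 108
game_id=504: ✓ → 133
game_id=505: ✓ → 135
game_id=506: ✓ → 73
game_id=507: ✓ → 98
game_id=508: ✗
game_id=509: ✓ → 84
game_id=510: ✓ → 112
game_id=511: ✓ → 74
away_pts_sum = 65 + 78 + 108 + 133 + 135 + 73 + 98 + 84 + 112 + 74 = 960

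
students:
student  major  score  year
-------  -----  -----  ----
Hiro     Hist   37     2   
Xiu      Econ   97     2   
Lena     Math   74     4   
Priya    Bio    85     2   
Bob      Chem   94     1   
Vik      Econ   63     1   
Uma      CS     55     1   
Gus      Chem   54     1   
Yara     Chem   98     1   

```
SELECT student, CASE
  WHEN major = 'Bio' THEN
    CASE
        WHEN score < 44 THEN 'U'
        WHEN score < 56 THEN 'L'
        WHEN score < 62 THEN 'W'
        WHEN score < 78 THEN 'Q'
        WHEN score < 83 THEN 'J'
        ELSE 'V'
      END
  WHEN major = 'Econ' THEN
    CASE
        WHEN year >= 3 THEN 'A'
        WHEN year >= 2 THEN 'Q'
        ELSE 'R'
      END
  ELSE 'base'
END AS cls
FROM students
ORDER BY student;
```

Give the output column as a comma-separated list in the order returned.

student=Bob: major='Chem' → outer ELSE → base
student=Gus: major='Chem' → outer ELSE → base
student=Hiro: major='Hist' → outer ELSE → base
student=Lena: major='Math' → outer ELSE → base
student=Priya: major='Bio' → inner[ELSE] → V
student=Uma: major='CS' → outer ELSE → base
student=Vik: major='Econ' → inner[ELSE] → R
student=Xiu: major='Econ' → inner[year >= 2] → Q
student=Yara: major='Chem' → outer ELSE → base

base, base, base, base, V, base, R, Q, base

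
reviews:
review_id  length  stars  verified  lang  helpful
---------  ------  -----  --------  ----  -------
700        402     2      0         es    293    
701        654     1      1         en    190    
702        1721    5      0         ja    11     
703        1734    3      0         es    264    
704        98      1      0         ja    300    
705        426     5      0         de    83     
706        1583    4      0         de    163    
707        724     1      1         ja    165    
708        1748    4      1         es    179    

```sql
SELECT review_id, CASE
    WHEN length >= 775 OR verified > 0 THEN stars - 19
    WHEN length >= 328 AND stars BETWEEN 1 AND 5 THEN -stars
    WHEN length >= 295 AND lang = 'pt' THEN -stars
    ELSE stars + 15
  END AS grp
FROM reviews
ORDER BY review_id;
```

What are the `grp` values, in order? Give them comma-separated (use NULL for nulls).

review_id=700: length >= 328 AND stars BETWEEN 1 AND 5 → -2
review_id=701: length >= 775 OR verified > 0 → -18
review_id=702: length >= 775 OR verified > 0 → -14
review_id=703: length >= 775 OR verified > 0 → -16
review_id=704: ELSE → 16
review_id=705: length >= 328 AND stars BETWEEN 1 AND 5 → -5
review_id=706: length >= 775 OR verified > 0 → -15
review_id=707: length >= 775 OR verified > 0 → -18
review_id=708: length >= 775 OR verified > 0 → -15

-2, -18, -14, -16, 16, -5, -15, -18, -15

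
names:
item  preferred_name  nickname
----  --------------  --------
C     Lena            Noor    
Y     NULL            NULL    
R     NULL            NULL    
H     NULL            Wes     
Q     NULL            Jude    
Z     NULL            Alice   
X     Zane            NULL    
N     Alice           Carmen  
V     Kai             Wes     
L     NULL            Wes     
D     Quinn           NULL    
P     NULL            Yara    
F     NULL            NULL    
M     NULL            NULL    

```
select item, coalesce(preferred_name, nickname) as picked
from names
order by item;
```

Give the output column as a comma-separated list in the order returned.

Lena, Quinn, NULL, Wes, Wes, NULL, Alice, Yara, Jude, NULL, Kai, Zane, NULL, Alice

item=C: preferred_name=Lena → Lena
item=D: preferred_name=Quinn → Quinn
item=F: preferred_name=NULL, nickname=NULL (all NULL) → NULL
item=H: preferred_name=NULL, nickname=Wes → Wes
item=L: preferred_name=NULL, nickname=Wes → Wes
item=M: preferred_name=NULL, nickname=NULL (all NULL) → NULL
item=N: preferred_name=Alice → Alice
item=P: preferred_name=NULL, nickname=Yara → Yara
item=Q: preferred_name=NULL, nickname=Jude → Jude
item=R: preferred_name=NULL, nickname=NULL (all NULL) → NULL
item=V: preferred_name=Kai → Kai
item=X: preferred_name=Zane → Zane
item=Y: preferred_name=NULL, nickname=NULL (all NULL) → NULL
item=Z: preferred_name=NULL, nickname=Alice → Alice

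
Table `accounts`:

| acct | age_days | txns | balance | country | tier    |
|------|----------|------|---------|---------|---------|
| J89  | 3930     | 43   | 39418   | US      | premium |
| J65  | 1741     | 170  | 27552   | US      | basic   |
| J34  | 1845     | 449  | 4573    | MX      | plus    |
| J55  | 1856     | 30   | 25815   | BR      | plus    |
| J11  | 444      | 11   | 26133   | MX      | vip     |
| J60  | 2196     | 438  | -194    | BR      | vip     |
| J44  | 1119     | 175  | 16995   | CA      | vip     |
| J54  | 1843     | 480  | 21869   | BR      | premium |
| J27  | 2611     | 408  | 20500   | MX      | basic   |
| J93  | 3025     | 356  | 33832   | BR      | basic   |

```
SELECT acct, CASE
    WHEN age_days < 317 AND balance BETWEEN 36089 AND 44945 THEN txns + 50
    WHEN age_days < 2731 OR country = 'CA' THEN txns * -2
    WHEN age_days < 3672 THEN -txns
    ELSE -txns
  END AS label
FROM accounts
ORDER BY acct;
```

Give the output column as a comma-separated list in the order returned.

-22, -816, -898, -350, -960, -60, -876, -340, -43, -356

acct=J11: age_days < 2731 OR country = 'CA' → -22
acct=J27: age_days < 2731 OR country = 'CA' → -816
acct=J34: age_days < 2731 OR country = 'CA' → -898
acct=J44: age_days < 2731 OR country = 'CA' → -350
acct=J54: age_days < 2731 OR country = 'CA' → -960
acct=J55: age_days < 2731 OR country = 'CA' → -60
acct=J60: age_days < 2731 OR country = 'CA' → -876
acct=J65: age_days < 2731 OR country = 'CA' → -340
acct=J89: ELSE → -43
acct=J93: age_days < 3672 → -356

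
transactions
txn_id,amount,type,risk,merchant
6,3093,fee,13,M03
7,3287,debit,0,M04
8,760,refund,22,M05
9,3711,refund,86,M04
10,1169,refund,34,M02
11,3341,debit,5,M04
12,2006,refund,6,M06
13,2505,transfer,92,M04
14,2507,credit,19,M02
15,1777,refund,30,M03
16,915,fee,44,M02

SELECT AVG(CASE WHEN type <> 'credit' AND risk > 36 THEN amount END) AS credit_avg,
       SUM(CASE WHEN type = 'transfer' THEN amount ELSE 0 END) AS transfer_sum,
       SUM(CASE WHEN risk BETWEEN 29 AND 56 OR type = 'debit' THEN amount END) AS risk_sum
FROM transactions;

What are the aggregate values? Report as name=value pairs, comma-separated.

[credit_avg: type <> 'credit' AND risk > 36]
txn_id=6: ✗
txn_id=7: ✗
txn_id=8: ✗
txn_id=9: ✓ → 3711
txn_id=10: ✗
txn_id=11: ✗
txn_id=12: ✗
txn_id=13: ✓ → 2505
txn_id=14: ✗
txn_id=15: ✗
txn_id=16: ✓ → 915
credit_avg = (3711 + 2505 + 915) / 3 = 2377
—
[transfer_sum: type = 'transfer']
txn_id=6: ✗
txn_id=7: ✗
txn_id=8: ✗
txn_id=9: ✗
txn_id=10: ✗
txn_id=11: ✗
txn_id=12: ✗
txn_id=13: ✓ → 2505
txn_id=14: ✗
txn_id=15: ✗
txn_id=16: ✗
transfer_sum = 2505
—
[risk_sum: risk BETWEEN 29 AND 56 OR type = 'debit']
txn_id=6: ✗
txn_id=7: ✓ → 3287
txn_id=8: ✗
txn_id=9: ✗
txn_id=10: ✓ → 1169
txn_id=11: ✓ → 3341
txn_id=12: ✗
txn_id=13: ✗
txn_id=14: ✗
txn_id=15: ✓ → 1777
txn_id=16: ✓ → 915
risk_sum = 3287 + 1169 + 3341 + 1777 + 915 = 10489

credit_avg=2377, transfer_sum=2505, risk_sum=10489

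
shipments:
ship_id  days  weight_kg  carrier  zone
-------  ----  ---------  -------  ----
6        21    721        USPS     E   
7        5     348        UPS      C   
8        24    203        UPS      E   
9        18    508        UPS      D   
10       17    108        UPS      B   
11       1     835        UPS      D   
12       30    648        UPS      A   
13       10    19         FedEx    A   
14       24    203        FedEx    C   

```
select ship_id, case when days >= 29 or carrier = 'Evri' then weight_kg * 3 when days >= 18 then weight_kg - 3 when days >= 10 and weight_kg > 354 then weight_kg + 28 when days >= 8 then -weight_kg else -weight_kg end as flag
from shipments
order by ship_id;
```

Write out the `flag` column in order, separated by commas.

718, -348, 200, 505, -108, -835, 1944, -19, 200

ship_id=6: days >= 18 → 718
ship_id=7: ELSE → -348
ship_id=8: days >= 18 → 200
ship_id=9: days >= 18 → 505
ship_id=10: days >= 8 → -108
ship_id=11: ELSE → -835
ship_id=12: days >= 29 or carrier = 'Evri' → 1944
ship_id=13: days >= 8 → -19
ship_id=14: days >= 18 → 200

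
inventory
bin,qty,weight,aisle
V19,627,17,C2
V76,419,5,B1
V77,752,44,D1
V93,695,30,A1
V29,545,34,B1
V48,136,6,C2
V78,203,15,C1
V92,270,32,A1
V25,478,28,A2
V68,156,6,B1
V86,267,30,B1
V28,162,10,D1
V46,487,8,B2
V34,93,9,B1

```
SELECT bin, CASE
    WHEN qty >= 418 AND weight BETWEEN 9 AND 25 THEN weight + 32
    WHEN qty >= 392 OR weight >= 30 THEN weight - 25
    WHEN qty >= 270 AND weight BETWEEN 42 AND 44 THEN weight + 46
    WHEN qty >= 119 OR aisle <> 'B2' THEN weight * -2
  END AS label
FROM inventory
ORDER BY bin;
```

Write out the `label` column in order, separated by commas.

bin=V19: qty >= 418 AND weight BETWEEN 9 AND 25 → 49
bin=V25: qty >= 392 OR weight >= 30 → 3
bin=V28: qty >= 119 OR aisle <> 'B2' → -20
bin=V29: qty >= 392 OR weight >= 30 → 9
bin=V34: qty >= 119 OR aisle <> 'B2' → -18
bin=V46: qty >= 392 OR weight >= 30 → -17
bin=V48: qty >= 119 OR aisle <> 'B2' → -12
bin=V68: qty >= 119 OR aisle <> 'B2' → -12
bin=V76: qty >= 392 OR weight >= 30 → -20
bin=V77: qty >= 392 OR weight >= 30 → 19
bin=V78: qty >= 119 OR aisle <> 'B2' → -30
bin=V86: qty >= 392 OR weight >= 30 → 5
bin=V92: qty >= 392 OR weight >= 30 → 7
bin=V93: qty >= 392 OR weight >= 30 → 5

49, 3, -20, 9, -18, -17, -12, -12, -20, 19, -30, 5, 7, 5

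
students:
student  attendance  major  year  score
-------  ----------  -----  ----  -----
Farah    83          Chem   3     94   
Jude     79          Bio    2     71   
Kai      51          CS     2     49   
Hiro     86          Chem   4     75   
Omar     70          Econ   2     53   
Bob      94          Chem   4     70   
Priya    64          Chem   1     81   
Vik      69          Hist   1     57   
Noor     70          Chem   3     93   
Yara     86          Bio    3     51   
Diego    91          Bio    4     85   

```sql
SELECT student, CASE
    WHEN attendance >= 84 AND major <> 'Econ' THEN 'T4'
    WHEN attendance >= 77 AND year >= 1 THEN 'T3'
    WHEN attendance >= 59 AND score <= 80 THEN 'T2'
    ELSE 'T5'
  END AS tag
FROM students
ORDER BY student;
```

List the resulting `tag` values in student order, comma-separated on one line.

student=Bob: attendance >= 84 AND major <> 'Econ' → T4
student=Diego: attendance >= 84 AND major <> 'Econ' → T4
student=Farah: attendance >= 77 AND year >= 1 → T3
student=Hiro: attendance >= 84 AND major <> 'Econ' → T4
student=Jude: attendance >= 77 AND year >= 1 → T3
student=Kai: ELSE → T5
student=Noor: ELSE → T5
student=Omar: attendance >= 59 AND score <= 80 → T2
student=Priya: ELSE → T5
student=Vik: attendance >= 59 AND score <= 80 → T2
student=Yara: attendance >= 84 AND major <> 'Econ' → T4

T4, T4, T3, T4, T3, T5, T5, T2, T5, T2, T4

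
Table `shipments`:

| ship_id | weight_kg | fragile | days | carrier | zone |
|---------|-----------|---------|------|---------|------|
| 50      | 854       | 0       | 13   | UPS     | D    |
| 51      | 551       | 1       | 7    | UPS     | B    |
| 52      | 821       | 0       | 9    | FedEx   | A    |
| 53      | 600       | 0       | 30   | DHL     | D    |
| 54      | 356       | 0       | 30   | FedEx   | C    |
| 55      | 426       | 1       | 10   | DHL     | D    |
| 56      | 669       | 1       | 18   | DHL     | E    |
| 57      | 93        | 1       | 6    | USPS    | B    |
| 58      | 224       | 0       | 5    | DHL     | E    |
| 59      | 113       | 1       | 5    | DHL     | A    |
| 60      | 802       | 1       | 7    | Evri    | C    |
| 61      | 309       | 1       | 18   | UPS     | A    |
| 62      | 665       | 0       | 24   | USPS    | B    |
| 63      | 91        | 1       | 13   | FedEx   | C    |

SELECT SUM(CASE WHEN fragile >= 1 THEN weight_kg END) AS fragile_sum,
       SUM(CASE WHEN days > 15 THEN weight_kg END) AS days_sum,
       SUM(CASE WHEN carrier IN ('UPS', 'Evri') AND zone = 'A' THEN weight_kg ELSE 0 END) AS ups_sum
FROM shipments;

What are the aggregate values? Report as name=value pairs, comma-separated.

[fragile_sum: fragile >= 1]
ship_id=50: ✗
ship_id=51: ✓ → 551
ship_id=52: ✗
ship_id=53: ✗
ship_id=54: ✗
ship_id=55: ✓ → 426
ship_id=56: ✓ → 669
ship_id=57: ✓ → 93
ship_id=58: ✗
ship_id=59: ✓ → 113
ship_id=60: ✓ → 802
ship_id=61: ✓ → 309
ship_id=62: ✗
ship_id=63: ✓ → 91
fragile_sum = 551 + 426 + 669 + 93 + 113 + 802 + 309 + 91 = 3054
—
[days_sum: days > 15]
ship_id=50: ✗
ship_id=51: ✗
ship_id=52: ✗
ship_id=53: ✓ → 600
ship_id=54: ✓ → 356
ship_id=55: ✗
ship_id=56: ✓ → 669
ship_id=57: ✗
ship_id=58: ✗
ship_id=59: ✗
ship_id=60: ✗
ship_id=61: ✓ → 309
ship_id=62: ✓ → 665
ship_id=63: ✗
days_sum = 600 + 356 + 669 + 309 + 665 = 2599
—
[ups_sum: carrier IN ('UPS', 'Evri') AND zone = 'A']
ship_id=50: ✗
ship_id=51: ✗
ship_id=52: ✗
ship_id=53: ✗
ship_id=54: ✗
ship_id=55: ✗
ship_id=56: ✗
ship_id=57: ✗
ship_id=58: ✗
ship_id=59: ✗
ship_id=60: ✗
ship_id=61: ✓ → 309
ship_id=62: ✗
ship_id=63: ✗
ups_sum = 309

fragile_sum=3054, days_sum=2599, ups_sum=309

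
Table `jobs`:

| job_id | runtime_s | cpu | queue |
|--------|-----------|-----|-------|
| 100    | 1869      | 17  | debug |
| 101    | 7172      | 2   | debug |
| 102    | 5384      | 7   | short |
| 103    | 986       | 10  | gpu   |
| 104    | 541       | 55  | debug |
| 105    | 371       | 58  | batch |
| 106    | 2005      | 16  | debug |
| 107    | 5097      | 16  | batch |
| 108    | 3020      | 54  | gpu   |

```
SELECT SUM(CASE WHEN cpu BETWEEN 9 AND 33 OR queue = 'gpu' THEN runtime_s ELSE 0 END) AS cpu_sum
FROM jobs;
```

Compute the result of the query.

12977

job_id=100: ✓ → 1869
job_id=101: ✗
job_id=102: ✗
job_id=103: ✓ → 986
job_id=104: ✗
job_id=105: ✗
job_id=106: ✓ → 2005
job_id=107: ✓ → 5097
job_id=108: ✓ → 3020
cpu_sum = 1869 + 986 + 2005 + 5097 + 3020 = 12977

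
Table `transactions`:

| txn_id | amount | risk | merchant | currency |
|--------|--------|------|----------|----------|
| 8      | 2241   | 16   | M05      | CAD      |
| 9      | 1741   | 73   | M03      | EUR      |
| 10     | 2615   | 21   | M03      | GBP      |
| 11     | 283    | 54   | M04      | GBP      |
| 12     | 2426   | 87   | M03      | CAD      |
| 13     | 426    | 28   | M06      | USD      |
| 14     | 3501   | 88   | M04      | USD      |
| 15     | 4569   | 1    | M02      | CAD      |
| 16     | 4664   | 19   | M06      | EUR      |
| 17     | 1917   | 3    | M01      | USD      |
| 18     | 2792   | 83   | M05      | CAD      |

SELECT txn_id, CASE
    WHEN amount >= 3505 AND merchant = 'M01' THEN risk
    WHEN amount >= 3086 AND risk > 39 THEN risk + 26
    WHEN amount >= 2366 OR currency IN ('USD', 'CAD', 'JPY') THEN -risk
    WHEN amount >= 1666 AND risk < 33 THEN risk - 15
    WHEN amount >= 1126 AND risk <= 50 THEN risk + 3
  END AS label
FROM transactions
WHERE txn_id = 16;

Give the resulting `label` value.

-19

txn_id = 16: amount=4664, risk=19, merchant=M06, currency=EUR.
amount >= 3505 AND merchant = 'M01' → false
amount >= 3086 AND risk > 39 → false
amount >= 2366 OR currency IN ('USD', 'CAD', 'JPY') → true → -19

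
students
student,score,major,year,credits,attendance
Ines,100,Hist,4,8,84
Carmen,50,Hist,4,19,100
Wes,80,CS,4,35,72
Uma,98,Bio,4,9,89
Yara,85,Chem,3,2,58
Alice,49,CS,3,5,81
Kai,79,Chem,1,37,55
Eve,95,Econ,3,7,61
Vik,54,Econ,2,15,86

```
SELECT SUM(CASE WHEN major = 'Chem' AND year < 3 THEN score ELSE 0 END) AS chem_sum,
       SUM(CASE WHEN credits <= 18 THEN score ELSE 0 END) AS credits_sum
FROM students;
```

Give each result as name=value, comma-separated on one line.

[chem_sum: major = 'Chem' AND year < 3]
student=Ines: ✗
student=Carmen: ✗
student=Wes: ✗
student=Uma: ✗
student=Yara: ✗
student=Alice: ✗
student=Kai: ✓ → 79
student=Eve: ✗
student=Vik: ✗
chem_sum = 79
—
[credits_sum: credits <= 18]
student=Ines: ✓ → 100
student=Carmen: ✗
student=Wes: ✗
student=Uma: ✓ → 98
student=Yara: ✓ → 85
student=Alice: ✓ → 49
student=Kai: ✗
student=Eve: ✓ → 95
student=Vik: ✓ → 54
credits_sum = 100 + 98 + 85 + 49 + 95 + 54 = 481

chem_sum=79, credits_sum=481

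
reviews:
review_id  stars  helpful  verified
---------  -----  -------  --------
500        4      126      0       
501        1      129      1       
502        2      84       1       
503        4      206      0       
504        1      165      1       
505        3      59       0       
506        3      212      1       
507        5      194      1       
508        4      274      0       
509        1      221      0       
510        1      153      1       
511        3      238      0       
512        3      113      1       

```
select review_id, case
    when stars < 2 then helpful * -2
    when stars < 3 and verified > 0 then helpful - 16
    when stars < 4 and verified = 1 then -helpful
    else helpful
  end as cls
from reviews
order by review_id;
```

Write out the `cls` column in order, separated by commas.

review_id=500: ELSE → 126
review_id=501: stars < 2 → -258
review_id=502: stars < 3 and verified > 0 → 68
review_id=503: ELSE → 206
review_id=504: stars < 2 → -330
review_id=505: ELSE → 59
review_id=506: stars < 4 and verified = 1 → -212
review_id=507: ELSE → 194
review_id=508: ELSE → 274
review_id=509: stars < 2 → -442
review_id=510: stars < 2 → -306
review_id=511: ELSE → 238
review_id=512: stars < 4 and verified = 1 → -113

126, -258, 68, 206, -330, 59, -212, 194, 274, -442, -306, 238, -113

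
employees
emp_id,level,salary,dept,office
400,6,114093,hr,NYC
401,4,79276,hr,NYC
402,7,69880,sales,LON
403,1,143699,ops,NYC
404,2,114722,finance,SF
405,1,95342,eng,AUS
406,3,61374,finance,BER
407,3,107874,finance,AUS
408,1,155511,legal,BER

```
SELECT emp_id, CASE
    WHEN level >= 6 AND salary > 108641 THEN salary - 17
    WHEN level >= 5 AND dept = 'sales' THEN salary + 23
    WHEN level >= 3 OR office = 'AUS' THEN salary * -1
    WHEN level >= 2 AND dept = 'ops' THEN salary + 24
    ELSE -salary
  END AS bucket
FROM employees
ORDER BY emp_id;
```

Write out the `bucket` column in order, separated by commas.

emp_id=400: level >= 6 AND salary > 108641 → 114076
emp_id=401: level >= 3 OR office = 'AUS' → -79276
emp_id=402: level >= 5 AND dept = 'sales' → 69903
emp_id=403: ELSE → -143699
emp_id=404: ELSE → -114722
emp_id=405: level >= 3 OR office = 'AUS' → -95342
emp_id=406: level >= 3 OR office = 'AUS' → -61374
emp_id=407: level >= 3 OR office = 'AUS' → -107874
emp_id=408: ELSE → -155511

114076, -79276, 69903, -143699, -114722, -95342, -61374, -107874, -155511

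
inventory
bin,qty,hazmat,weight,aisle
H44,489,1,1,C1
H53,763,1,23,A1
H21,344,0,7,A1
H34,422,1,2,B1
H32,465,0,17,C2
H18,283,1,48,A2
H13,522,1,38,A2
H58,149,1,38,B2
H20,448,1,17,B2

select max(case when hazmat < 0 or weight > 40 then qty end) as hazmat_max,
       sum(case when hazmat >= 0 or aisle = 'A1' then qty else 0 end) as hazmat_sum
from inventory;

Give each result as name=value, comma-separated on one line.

[hazmat_max: hazmat < 0 or weight > 40]
bin=H44: ✗
bin=H53: ✗
bin=H21: ✗
bin=H34: ✗
bin=H32: ✗
bin=H18: ✓ → 283
bin=H13: ✗
bin=H58: ✗
bin=H20: ✗
hazmat_max = MAX(283) = 283
—
[hazmat_sum: hazmat >= 0 or aisle = 'A1']
bin=H44: ✓ → 489
bin=H53: ✓ → 763
bin=H21: ✓ → 344
bin=H34: ✓ → 422
bin=H32: ✓ → 465
bin=H18: ✓ → 283
bin=H13: ✓ → 522
bin=H58: ✓ → 149
bin=H20: ✓ → 448
hazmat_sum = 489 + 763 + 344 + 422 + 465 + 283 + 522 + 149 + 448 = 3885

hazmat_max=283, hazmat_sum=3885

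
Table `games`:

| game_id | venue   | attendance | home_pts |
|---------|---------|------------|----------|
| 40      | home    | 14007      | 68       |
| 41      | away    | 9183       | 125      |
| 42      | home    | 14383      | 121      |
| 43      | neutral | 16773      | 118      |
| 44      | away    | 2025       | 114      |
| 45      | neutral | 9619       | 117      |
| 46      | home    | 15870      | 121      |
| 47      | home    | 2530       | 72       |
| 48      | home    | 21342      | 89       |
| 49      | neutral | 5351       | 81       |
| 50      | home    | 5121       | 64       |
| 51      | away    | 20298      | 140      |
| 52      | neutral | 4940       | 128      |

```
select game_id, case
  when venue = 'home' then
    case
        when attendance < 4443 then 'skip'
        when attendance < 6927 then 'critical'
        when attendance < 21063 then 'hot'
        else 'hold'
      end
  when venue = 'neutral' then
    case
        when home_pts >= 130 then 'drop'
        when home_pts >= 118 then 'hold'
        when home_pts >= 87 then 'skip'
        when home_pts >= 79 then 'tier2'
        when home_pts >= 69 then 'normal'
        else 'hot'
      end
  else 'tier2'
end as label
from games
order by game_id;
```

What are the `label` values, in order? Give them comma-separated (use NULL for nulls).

hot, tier2, hot, hold, tier2, skip, hot, skip, hold, tier2, critical, tier2, hold

game_id=40: venue='home' → inner[attendance < 21063] → hot
game_id=41: venue='away' → outer ELSE → tier2
game_id=42: venue='home' → inner[attendance < 21063] → hot
game_id=43: venue='neutral' → inner[home_pts >= 118] → hold
game_id=44: venue='away' → outer ELSE → tier2
game_id=45: venue='neutral' → inner[home_pts >= 87] → skip
game_id=46: venue='home' → inner[attendance < 21063] → hot
game_id=47: venue='home' → inner[attendance < 4443] → skip
game_id=48: venue='home' → inner[ELSE] → hold
game_id=49: venue='neutral' → inner[home_pts >= 79] → tier2
game_id=50: venue='home' → inner[attendance < 6927] → critical
game_id=51: venue='away' → outer ELSE → tier2
game_id=52: venue='neutral' → inner[home_pts >= 118] → hold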